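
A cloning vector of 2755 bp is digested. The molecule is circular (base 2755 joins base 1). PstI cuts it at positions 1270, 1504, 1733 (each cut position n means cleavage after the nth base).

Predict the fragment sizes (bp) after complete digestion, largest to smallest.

2292, 234, 229 bp

Circular molecule, 3 cuts → 3 fragments:
  1504 − 1270 = 234 bp
  1733 − 1504 = 229 bp
  wrap: 2755 − 1733 + 1270 = 2292 bp
Sorted largest to smallest: 2292, 234, 229 bp.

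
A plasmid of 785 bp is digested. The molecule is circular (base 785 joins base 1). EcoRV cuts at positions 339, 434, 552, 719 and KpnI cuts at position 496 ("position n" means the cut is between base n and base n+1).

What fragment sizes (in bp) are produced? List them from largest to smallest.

405, 167, 95, 62, 56 bp

Combined cut positions (sorted): 339, 434, 496, 552, 719.
Circular molecule, 5 cuts → 5 fragments:
  434 − 339 = 95 bp
  496 − 434 = 62 bp
  552 − 496 = 56 bp
  719 − 552 = 167 bp
  wrap: 785 − 719 + 339 = 405 bp
Sorted largest to smallest: 405, 167, 95, 62, 56 bp.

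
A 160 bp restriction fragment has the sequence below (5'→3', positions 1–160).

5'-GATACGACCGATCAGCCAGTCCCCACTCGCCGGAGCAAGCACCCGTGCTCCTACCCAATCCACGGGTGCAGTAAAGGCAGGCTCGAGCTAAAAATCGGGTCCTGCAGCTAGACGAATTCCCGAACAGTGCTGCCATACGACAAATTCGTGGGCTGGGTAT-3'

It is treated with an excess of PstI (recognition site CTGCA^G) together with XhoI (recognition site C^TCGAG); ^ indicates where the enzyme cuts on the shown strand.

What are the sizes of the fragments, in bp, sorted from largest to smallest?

The PstI site (CTGCAG) starts at position 102.
PstI cuts after base 5 of each site (before the last base), so after position 106.
The XhoI site (CTCGAG) starts at position 82.
XhoI cuts after the first base of each site, so after position 82.
Combined cut positions: 82, 106.
Linear molecule, 2 cuts → 3 fragments:
  1–82 → 82 bp
  83–106 → 24 bp
  107–160 → 54 bp
Sorted largest to smallest: 82, 54, 24 bp.

82, 54, 24 bp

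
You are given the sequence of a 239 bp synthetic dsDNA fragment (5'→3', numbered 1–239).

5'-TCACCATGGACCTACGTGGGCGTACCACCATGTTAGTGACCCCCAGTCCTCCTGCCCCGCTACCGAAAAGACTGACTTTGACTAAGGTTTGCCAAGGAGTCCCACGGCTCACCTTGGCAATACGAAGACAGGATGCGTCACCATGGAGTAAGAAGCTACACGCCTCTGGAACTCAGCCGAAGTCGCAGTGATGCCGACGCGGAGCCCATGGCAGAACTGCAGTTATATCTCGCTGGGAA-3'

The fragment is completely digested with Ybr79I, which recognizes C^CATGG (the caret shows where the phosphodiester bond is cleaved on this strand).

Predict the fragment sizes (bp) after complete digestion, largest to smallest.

137, 65, 33, 4 bp

Ybr79I sites (CCATGG) start at positions 4, 141, 206.
Ybr79I cuts after the first base of each site, so after positions 4, 141, 206.
Linear molecule, 3 cuts → 4 fragments:
  1–4 → 4 bp
  5–141 → 137 bp
  142–206 → 65 bp
  207–239 → 33 bp
Sorted largest to smallest: 137, 65, 33, 4 bp.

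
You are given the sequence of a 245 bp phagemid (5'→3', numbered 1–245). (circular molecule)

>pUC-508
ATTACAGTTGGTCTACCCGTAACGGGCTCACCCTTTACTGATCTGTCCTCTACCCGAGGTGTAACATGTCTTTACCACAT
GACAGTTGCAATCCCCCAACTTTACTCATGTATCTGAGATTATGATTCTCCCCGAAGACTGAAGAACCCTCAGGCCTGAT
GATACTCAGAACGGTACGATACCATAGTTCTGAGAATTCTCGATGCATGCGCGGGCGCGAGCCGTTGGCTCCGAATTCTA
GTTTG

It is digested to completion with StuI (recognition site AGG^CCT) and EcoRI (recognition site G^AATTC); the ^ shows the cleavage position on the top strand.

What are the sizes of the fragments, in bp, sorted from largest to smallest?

166, 40, 39 bp

The StuI site (AGGCCT) starts at position 152.
StuI cuts after base 3 of each site, so after position 154.
EcoRI sites (GAATTC) start at positions 194, 233.
EcoRI cuts after the first base of each site, so after positions 194, 233.
Combined cut positions: 154, 194, 233.
Circular molecule, 3 cuts → 3 fragments:
  155–194 → 40 bp
  195–233 → 39 bp
  234–245 then 1–154 → 12 + 154 = 166 bp
Sorted largest to smallest: 166, 40, 39 bp.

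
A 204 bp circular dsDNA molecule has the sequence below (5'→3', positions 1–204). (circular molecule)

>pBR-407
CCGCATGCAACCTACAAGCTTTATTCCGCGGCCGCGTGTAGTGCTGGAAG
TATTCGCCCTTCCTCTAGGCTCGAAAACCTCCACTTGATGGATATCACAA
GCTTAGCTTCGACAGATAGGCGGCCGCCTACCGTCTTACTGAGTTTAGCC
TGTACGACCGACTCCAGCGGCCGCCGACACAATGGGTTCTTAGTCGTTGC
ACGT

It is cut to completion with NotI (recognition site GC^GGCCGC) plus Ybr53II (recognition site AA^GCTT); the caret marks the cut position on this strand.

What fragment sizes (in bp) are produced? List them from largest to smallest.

71, 53, 47, 21, 12 bp

NotI sites (GCGGCCGC) start at positions 28, 120, 167.
NotI cuts after base 2 of each site, so after positions 29, 121, 168.
Ybr53II sites (AAGCTT) start at positions 16, 99.
Ybr53II cuts after base 2 of each site, so after positions 17, 100.
Combined cut positions: 17, 29, 100, 121, 168.
Circular molecule, 5 cuts → 5 fragments:
  18–29 → 12 bp
  30–100 → 71 bp
  101–121 → 21 bp
  122–168 → 47 bp
  169–204 then 1–17 → 36 + 17 = 53 bp
Sorted largest to smallest: 71, 53, 47, 21, 12 bp.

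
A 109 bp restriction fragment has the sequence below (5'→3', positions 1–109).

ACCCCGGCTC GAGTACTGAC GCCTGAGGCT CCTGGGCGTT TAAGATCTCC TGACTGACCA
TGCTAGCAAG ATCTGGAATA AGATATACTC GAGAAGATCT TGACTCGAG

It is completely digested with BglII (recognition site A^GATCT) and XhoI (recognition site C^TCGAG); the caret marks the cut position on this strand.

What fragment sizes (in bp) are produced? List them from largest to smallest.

BglII sites (AGATCT) start at positions 43, 69, 95.
BglII cuts after the first base of each site, so after positions 43, 69, 95.
XhoI sites (CTCGAG) start at positions 8, 88, 104.
XhoI cuts after the first base of each site, so after positions 8, 88, 104.
Combined cut positions: 8, 43, 69, 88, 95, 104.
Linear molecule, 6 cuts → 7 fragments:
  1–8 → 8 bp
  9–43 → 35 bp
  44–69 → 26 bp
  70–88 → 19 bp
  89–95 → 7 bp
  96–104 → 9 bp
  105–109 → 5 bp
Sorted largest to smallest: 35, 26, 19, 9, 8, 7, 5 bp.

35, 26, 19, 9, 8, 7, 5 bp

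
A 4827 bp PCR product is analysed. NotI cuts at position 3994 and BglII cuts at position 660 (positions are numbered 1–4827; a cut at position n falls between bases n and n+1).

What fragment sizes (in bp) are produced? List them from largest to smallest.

3334, 833, 660 bp

Combined cut positions (sorted): 660, 3994.
Linear molecule, 2 cuts → 3 fragments:
  660 − 0 = 660 bp
  3994 − 660 = 3334 bp
  4827 − 3994 = 833 bp
Sorted largest to smallest: 3334, 833, 660 bp.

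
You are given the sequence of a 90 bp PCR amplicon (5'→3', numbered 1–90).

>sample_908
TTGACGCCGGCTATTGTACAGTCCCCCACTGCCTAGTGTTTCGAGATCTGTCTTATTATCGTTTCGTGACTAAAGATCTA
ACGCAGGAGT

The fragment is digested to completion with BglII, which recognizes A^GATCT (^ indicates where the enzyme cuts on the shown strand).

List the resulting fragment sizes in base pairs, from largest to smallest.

44, 30, 16 bp

BglII sites (AGATCT) start at positions 44, 74.
BglII cuts after the first base of each site, so after positions 44, 74.
Linear molecule, 2 cuts → 3 fragments:
  1–44 → 44 bp
  45–74 → 30 bp
  75–90 → 16 bp
Sorted largest to smallest: 44, 30, 16 bp.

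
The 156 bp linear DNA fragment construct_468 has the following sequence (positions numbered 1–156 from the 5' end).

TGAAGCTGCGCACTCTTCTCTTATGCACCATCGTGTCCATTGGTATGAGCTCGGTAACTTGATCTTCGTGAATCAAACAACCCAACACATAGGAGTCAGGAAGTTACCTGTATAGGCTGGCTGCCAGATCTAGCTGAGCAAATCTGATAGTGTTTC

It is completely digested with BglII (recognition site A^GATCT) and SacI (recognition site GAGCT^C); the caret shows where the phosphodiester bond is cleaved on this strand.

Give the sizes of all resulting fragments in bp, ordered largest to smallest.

The BglII site (AGATCT) starts at position 126.
BglII cuts after the first base of each site, so after position 126.
The SacI site (GAGCTC) starts at position 47.
SacI cuts after base 5 of each site (before the last base), so after position 51.
Combined cut positions: 51, 126.
Linear molecule, 2 cuts → 3 fragments:
  1–51 → 51 bp
  52–126 → 75 bp
  127–156 → 30 bp
Sorted largest to smallest: 75, 51, 30 bp.

75, 51, 30 bp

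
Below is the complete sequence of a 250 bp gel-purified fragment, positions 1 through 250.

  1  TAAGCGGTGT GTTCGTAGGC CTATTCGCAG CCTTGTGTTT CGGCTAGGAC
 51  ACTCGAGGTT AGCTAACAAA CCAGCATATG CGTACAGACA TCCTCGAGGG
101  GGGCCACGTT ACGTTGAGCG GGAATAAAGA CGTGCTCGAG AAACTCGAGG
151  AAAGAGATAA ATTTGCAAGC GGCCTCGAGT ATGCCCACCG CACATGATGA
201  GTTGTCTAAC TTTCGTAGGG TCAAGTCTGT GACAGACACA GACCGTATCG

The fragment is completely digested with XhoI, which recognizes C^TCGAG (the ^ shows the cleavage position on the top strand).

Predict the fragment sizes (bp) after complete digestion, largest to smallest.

XhoI sites (CTCGAG) start at positions 52, 93, 135, 144, 174.
XhoI cuts after the first base of each site, so after positions 52, 93, 135, 144, 174.
Linear molecule, 5 cuts → 6 fragments:
  1–52 → 52 bp
  53–93 → 41 bp
  94–135 → 42 bp
  136–144 → 9 bp
  145–174 → 30 bp
  175–250 → 76 bp
Sorted largest to smallest: 76, 52, 42, 41, 30, 9 bp.

76, 52, 42, 41, 30, 9 bp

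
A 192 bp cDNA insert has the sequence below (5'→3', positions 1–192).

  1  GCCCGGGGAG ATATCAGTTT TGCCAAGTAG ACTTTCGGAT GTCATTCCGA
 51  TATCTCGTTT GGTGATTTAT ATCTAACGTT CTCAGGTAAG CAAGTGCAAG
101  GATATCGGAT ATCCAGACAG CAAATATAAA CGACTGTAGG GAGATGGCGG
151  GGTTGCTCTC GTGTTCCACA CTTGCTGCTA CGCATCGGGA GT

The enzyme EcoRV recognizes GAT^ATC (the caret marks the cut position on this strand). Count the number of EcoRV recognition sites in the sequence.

4

GATATC occurs starting at positions 10, 49, 101, 108.
EcoRV cuts at 4 sites.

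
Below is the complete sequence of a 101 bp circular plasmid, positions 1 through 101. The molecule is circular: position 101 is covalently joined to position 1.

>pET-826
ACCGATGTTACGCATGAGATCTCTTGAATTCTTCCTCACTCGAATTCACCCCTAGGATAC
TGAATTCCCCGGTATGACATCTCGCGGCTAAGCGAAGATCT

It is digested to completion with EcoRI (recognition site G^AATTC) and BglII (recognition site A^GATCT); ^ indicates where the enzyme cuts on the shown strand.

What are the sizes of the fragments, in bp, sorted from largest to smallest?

34, 22, 20, 16, 9 bp

EcoRI sites (GAATTC) start at positions 26, 42, 62.
EcoRI cuts after the first base of each site, so after positions 26, 42, 62.
BglII sites (AGATCT) start at positions 17, 96.
BglII cuts after the first base of each site, so after positions 17, 96.
Combined cut positions: 17, 26, 42, 62, 96.
Circular molecule, 5 cuts → 5 fragments:
  18–26 → 9 bp
  27–42 → 16 bp
  43–62 → 20 bp
  63–96 → 34 bp
  97–101 then 1–17 → 5 + 17 = 22 bp
Sorted largest to smallest: 34, 22, 20, 16, 9 bp.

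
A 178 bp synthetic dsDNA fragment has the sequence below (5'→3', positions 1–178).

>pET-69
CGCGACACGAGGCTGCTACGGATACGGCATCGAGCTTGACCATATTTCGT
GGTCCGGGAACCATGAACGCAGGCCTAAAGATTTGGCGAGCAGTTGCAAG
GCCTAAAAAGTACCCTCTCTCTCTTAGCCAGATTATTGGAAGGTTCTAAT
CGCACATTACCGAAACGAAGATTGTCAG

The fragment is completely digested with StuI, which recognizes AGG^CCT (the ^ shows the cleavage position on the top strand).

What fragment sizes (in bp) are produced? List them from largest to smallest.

77, 73, 28 bp

StuI sites (AGGCCT) start at positions 71, 99.
StuI cuts after base 3 of each site, so after positions 73, 101.
Linear molecule, 2 cuts → 3 fragments:
  1–73 → 73 bp
  74–101 → 28 bp
  102–178 → 77 bp
Sorted largest to smallest: 77, 73, 28 bp.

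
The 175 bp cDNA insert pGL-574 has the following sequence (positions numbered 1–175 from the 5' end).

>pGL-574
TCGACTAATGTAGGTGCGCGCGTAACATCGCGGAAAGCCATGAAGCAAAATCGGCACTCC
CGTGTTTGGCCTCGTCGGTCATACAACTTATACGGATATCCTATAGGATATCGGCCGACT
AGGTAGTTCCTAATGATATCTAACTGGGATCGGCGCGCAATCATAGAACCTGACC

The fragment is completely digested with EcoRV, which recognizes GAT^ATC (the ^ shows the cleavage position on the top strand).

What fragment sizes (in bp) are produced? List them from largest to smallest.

EcoRV sites (GATATC) start at positions 95, 107, 135.
EcoRV cuts after base 3 of each site, so after positions 97, 109, 137.
Linear molecule, 3 cuts → 4 fragments:
  1–97 → 97 bp
  98–109 → 12 bp
  110–137 → 28 bp
  138–175 → 38 bp
Sorted largest to smallest: 97, 38, 28, 12 bp.

97, 38, 28, 12 bp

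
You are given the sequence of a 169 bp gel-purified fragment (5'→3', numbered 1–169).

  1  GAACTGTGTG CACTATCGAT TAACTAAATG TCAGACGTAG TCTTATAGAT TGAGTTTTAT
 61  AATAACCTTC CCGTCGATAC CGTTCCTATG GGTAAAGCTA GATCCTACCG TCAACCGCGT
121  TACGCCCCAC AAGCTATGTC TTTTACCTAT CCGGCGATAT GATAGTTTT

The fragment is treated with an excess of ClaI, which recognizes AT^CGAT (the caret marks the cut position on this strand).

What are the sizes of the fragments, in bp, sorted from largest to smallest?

The ClaI site (ATCGAT) starts at position 15.
ClaI cuts after base 2 of each site, so after position 16.
Linear molecule, 1 cut → 2 fragments:
  1–16 → 16 bp
  17–169 → 153 bp
Sorted largest to smallest: 153, 16 bp.

153, 16 bp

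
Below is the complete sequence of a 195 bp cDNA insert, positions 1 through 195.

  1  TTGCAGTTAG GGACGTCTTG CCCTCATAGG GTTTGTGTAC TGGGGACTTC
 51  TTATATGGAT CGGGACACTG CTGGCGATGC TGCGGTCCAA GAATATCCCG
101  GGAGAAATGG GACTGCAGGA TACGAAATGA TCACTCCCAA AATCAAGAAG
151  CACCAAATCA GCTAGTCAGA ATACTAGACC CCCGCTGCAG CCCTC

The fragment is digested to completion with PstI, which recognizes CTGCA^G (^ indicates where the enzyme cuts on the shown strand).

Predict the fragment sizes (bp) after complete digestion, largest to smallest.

117, 72, 6 bp

PstI sites (CTGCAG) start at positions 113, 185.
PstI cuts after base 5 of each site (before the last base), so after positions 117, 189.
Linear molecule, 2 cuts → 3 fragments:
  1–117 → 117 bp
  118–189 → 72 bp
  190–195 → 6 bp
Sorted largest to smallest: 117, 72, 6 bp.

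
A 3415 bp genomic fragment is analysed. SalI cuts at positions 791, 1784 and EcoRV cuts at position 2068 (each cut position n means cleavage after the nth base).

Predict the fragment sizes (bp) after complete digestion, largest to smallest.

Combined cut positions (sorted): 791, 1784, 2068.
Linear molecule, 3 cuts → 4 fragments:
  791 − 0 = 791 bp
  1784 − 791 = 993 bp
  2068 − 1784 = 284 bp
  3415 − 2068 = 1347 bp
Sorted largest to smallest: 1347, 993, 791, 284 bp.

1347, 993, 791, 284 bp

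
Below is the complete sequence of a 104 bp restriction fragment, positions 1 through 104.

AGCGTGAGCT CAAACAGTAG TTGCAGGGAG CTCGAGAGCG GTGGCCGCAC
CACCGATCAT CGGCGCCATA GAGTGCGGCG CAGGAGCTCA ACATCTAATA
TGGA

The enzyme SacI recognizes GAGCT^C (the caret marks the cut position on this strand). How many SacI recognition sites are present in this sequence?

GAGCTC occurs starting at positions 6, 28, 84.
SacI cuts at 3 sites.

3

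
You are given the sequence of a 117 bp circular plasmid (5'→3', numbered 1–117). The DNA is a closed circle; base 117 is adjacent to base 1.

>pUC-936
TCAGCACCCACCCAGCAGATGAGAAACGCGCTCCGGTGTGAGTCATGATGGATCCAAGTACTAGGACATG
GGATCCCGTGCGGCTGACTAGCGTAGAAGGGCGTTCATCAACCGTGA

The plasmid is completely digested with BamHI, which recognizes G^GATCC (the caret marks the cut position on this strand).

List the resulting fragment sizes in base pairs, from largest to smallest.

96, 21 bp

BamHI sites (GGATCC) start at positions 50, 71.
BamHI cuts after the first base of each site, so after positions 50, 71.
Circular molecule, 2 cuts → 2 fragments:
  51–71 → 21 bp
  72–117 then 1–50 → 46 + 50 = 96 bp
Sorted largest to smallest: 96, 21 bp.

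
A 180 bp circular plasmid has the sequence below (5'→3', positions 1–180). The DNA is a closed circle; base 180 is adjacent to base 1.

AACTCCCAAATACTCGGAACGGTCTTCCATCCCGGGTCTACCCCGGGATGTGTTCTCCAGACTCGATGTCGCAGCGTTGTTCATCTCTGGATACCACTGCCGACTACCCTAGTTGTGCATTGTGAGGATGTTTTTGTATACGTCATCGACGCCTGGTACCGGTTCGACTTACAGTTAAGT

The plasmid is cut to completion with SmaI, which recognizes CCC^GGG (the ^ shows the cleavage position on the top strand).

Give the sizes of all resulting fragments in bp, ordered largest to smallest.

SmaI sites (CCCGGG) start at positions 31, 42.
SmaI cuts after base 3 of each site, so after positions 33, 44.
Circular molecule, 2 cuts → 2 fragments:
  34–44 → 11 bp
  45–180 then 1–33 → 136 + 33 = 169 bp
Sorted largest to smallest: 169, 11 bp.

169, 11 bp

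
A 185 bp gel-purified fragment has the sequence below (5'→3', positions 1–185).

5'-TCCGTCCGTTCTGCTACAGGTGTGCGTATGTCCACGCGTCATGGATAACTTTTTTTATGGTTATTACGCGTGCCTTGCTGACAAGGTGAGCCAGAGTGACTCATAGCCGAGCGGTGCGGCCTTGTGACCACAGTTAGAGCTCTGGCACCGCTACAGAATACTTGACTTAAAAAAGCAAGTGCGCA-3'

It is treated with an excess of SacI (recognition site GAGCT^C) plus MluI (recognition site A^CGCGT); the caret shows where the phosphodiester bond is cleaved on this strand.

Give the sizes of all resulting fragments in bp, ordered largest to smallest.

75, 44, 34, 32 bp

The SacI site (GAGCTC) starts at position 137.
SacI cuts after base 5 of each site (before the last base), so after position 141.
MluI sites (ACGCGT) start at positions 34, 66.
MluI cuts after the first base of each site, so after positions 34, 66.
Combined cut positions: 34, 66, 141.
Linear molecule, 3 cuts → 4 fragments:
  1–34 → 34 bp
  35–66 → 32 bp
  67–141 → 75 bp
  142–185 → 44 bp
Sorted largest to smallest: 75, 44, 34, 32 bp.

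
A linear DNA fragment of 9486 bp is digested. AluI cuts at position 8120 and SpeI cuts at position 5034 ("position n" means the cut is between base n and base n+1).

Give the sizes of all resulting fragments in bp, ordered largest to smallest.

5034, 3086, 1366 bp

Combined cut positions (sorted): 5034, 8120.
Linear molecule, 2 cuts → 3 fragments:
  5034 − 0 = 5034 bp
  8120 − 5034 = 3086 bp
  9486 − 8120 = 1366 bp
Sorted largest to smallest: 5034, 3086, 1366 bp.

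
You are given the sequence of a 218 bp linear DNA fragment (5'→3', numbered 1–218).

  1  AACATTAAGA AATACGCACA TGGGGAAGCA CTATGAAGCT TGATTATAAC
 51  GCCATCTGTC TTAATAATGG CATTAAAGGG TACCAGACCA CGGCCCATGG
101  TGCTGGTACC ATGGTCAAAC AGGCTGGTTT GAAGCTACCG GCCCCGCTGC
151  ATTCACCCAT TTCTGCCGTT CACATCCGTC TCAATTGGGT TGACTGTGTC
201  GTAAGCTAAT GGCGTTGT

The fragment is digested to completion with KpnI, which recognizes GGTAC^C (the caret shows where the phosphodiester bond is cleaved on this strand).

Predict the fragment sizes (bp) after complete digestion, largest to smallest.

109, 83, 26 bp

KpnI sites (GGTACC) start at positions 79, 105.
KpnI cuts after base 5 of each site (before the last base), so after positions 83, 109.
Linear molecule, 2 cuts → 3 fragments:
  1–83 → 83 bp
  84–109 → 26 bp
  110–218 → 109 bp
Sorted largest to smallest: 109, 83, 26 bp.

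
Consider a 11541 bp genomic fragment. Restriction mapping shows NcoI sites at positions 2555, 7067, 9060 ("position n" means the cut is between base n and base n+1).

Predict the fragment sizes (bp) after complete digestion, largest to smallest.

4512, 2555, 2481, 1993 bp

Linear molecule, 3 cuts → 4 fragments:
  2555 − 0 = 2555 bp
  7067 − 2555 = 4512 bp
  9060 − 7067 = 1993 bp
  11541 − 9060 = 2481 bp
Sorted largest to smallest: 4512, 2555, 2481, 1993 bp.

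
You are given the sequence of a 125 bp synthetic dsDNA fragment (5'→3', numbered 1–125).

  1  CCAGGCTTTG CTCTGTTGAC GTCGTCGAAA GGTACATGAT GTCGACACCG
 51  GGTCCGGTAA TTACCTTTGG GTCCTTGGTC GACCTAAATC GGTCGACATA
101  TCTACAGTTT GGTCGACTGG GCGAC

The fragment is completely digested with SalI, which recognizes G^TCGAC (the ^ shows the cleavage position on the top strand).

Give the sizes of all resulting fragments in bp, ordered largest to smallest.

SalI sites (GTCGAC) start at positions 41, 78, 92, 112.
SalI cuts after the first base of each site, so after positions 41, 78, 92, 112.
Linear molecule, 4 cuts → 5 fragments:
  1–41 → 41 bp
  42–78 → 37 bp
  79–92 → 14 bp
  93–112 → 20 bp
  113–125 → 13 bp
Sorted largest to smallest: 41, 37, 20, 14, 13 bp.

41, 37, 20, 14, 13 bp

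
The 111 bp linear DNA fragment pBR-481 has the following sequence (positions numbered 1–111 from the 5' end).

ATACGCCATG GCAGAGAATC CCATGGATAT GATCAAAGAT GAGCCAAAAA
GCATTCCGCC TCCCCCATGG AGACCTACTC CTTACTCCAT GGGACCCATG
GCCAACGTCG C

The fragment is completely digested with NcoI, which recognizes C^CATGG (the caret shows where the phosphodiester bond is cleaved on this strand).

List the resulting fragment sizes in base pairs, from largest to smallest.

44, 22, 15, 15, 9, 6 bp

NcoI sites (CCATGG) start at positions 6, 21, 65, 87, 96.
NcoI cuts after the first base of each site, so after positions 6, 21, 65, 87, 96.
Linear molecule, 5 cuts → 6 fragments:
  1–6 → 6 bp
  7–21 → 15 bp
  22–65 → 44 bp
  66–87 → 22 bp
  88–96 → 9 bp
  97–111 → 15 bp
Sorted largest to smallest: 44, 22, 15, 15, 9, 6 bp.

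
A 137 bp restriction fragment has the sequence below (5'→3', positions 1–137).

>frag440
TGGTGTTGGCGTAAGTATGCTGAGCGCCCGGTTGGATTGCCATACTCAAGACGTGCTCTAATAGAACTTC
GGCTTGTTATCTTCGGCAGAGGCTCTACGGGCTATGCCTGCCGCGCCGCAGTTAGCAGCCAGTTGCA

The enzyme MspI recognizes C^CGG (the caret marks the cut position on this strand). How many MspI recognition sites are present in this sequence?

1

CCGG occurs starting at position 28.
MspI cuts at 1 site.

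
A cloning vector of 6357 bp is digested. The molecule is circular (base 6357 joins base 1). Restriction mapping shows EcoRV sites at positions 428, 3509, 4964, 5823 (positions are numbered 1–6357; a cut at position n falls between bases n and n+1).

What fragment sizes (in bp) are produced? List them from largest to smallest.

3081, 1455, 962, 859 bp

Circular molecule, 4 cuts → 4 fragments:
  3509 − 428 = 3081 bp
  4964 − 3509 = 1455 bp
  5823 − 4964 = 859 bp
  wrap: 6357 − 5823 + 428 = 962 bp
Sorted largest to smallest: 3081, 1455, 962, 859 bp.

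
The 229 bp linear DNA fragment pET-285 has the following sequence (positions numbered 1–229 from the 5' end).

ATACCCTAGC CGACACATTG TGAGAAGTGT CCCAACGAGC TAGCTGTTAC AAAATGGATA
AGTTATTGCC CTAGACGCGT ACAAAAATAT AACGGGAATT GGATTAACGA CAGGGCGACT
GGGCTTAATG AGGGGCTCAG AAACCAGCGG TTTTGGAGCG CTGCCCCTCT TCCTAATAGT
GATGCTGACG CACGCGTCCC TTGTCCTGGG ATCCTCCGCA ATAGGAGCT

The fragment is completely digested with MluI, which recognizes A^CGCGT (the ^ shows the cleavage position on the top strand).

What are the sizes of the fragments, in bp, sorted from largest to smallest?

117, 75, 37 bp

MluI sites (ACGCGT) start at positions 75, 192.
MluI cuts after the first base of each site, so after positions 75, 192.
Linear molecule, 2 cuts → 3 fragments:
  1–75 → 75 bp
  76–192 → 117 bp
  193–229 → 37 bp
Sorted largest to smallest: 117, 75, 37 bp.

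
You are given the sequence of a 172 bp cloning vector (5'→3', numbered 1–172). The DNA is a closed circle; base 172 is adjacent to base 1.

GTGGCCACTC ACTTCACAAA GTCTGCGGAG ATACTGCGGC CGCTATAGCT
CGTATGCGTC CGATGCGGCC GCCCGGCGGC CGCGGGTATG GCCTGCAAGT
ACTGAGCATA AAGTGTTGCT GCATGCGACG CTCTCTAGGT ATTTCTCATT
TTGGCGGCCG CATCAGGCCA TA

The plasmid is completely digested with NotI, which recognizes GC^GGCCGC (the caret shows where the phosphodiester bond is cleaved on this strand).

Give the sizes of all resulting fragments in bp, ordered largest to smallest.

NotI sites (GCGGCCGC) start at positions 36, 65, 76, 154.
NotI cuts after base 2 of each site, so after positions 37, 66, 77, 155.
Circular molecule, 4 cuts → 4 fragments:
  38–66 → 29 bp
  67–77 → 11 bp
  78–155 → 78 bp
  156–172 then 1–37 → 17 + 37 = 54 bp
Sorted largest to smallest: 78, 54, 29, 11 bp.

78, 54, 29, 11 bp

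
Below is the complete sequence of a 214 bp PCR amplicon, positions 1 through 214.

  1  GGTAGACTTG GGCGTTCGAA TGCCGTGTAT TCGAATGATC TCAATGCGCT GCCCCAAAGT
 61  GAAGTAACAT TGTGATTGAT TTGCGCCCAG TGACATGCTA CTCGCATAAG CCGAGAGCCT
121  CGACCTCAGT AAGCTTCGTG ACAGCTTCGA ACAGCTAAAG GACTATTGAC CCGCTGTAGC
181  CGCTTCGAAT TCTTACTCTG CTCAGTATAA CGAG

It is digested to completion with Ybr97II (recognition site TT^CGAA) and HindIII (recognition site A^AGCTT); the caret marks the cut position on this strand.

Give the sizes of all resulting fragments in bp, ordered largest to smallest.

100, 38, 29, 16, 16, 15 bp

Ybr97II sites (TTCGAA) start at positions 15, 30, 146, 184.
Ybr97II cuts after base 2 of each site, so after positions 16, 31, 147, 185.
The HindIII site (AAGCTT) starts at position 131.
HindIII cuts after the first base of each site, so after position 131.
Combined cut positions: 16, 31, 131, 147, 185.
Linear molecule, 5 cuts → 6 fragments:
  1–16 → 16 bp
  17–31 → 15 bp
  32–131 → 100 bp
  132–147 → 16 bp
  148–185 → 38 bp
  186–214 → 29 bp
Sorted largest to smallest: 100, 38, 29, 16, 16, 15 bp.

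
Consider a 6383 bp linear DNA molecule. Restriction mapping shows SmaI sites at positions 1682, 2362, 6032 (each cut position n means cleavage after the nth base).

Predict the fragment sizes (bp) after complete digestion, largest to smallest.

Linear molecule, 3 cuts → 4 fragments:
  1682 − 0 = 1682 bp
  2362 − 1682 = 680 bp
  6032 − 2362 = 3670 bp
  6383 − 6032 = 351 bp
Sorted largest to smallest: 3670, 1682, 680, 351 bp.

3670, 1682, 680, 351 bp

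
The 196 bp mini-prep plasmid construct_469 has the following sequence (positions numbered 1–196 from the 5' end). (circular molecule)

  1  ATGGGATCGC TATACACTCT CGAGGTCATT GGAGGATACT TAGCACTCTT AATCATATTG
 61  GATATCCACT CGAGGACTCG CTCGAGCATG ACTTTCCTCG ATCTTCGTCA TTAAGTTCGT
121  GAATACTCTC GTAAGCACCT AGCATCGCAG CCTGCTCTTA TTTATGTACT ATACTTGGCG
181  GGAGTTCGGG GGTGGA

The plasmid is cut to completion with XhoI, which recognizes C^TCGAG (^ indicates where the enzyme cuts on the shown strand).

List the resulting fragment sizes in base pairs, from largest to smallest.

XhoI sites (CTCGAG) start at positions 19, 69, 81.
XhoI cuts after the first base of each site, so after positions 19, 69, 81.
Circular molecule, 3 cuts → 3 fragments:
  20–69 → 50 bp
  70–81 → 12 bp
  82–196 then 1–19 → 115 + 19 = 134 bp
Sorted largest to smallest: 134, 50, 12 bp.

134, 50, 12 bp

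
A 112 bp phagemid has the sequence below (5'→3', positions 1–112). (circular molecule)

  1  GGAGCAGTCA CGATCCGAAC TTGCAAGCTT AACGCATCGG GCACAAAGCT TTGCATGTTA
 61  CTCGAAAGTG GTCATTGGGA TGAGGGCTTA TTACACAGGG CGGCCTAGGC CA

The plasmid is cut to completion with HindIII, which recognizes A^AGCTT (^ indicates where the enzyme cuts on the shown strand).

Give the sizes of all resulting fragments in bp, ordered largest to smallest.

HindIII sites (AAGCTT) start at positions 25, 46.
HindIII cuts after the first base of each site, so after positions 25, 46.
Circular molecule, 2 cuts → 2 fragments:
  26–46 → 21 bp
  47–112 then 1–25 → 66 + 25 = 91 bp
Sorted largest to smallest: 91, 21 bp.

91, 21 bp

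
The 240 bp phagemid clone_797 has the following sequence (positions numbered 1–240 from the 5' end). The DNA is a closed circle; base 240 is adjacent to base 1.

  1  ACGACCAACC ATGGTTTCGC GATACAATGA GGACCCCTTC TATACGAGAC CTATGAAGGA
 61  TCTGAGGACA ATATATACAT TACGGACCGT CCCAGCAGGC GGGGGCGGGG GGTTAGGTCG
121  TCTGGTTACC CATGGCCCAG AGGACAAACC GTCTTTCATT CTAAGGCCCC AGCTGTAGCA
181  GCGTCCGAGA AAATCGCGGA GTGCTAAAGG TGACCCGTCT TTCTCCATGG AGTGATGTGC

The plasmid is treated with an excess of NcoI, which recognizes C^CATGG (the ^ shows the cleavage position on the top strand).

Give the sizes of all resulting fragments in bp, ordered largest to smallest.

121, 95, 24 bp

NcoI sites (CCATGG) start at positions 9, 130, 225.
NcoI cuts after the first base of each site, so after positions 9, 130, 225.
Circular molecule, 3 cuts → 3 fragments:
  10–130 → 121 bp
  131–225 → 95 bp
  226–240 then 1–9 → 15 + 9 = 24 bp
Sorted largest to smallest: 121, 95, 24 bp.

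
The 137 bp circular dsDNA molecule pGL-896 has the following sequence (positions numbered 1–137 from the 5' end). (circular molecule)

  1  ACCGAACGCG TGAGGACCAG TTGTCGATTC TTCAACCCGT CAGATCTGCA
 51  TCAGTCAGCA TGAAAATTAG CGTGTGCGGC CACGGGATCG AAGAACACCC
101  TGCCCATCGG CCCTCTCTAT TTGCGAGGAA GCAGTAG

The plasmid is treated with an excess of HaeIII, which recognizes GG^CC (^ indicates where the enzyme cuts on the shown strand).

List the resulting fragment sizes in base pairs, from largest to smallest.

HaeIII sites (GGCC) start at positions 78, 109.
HaeIII cuts after base 2 of each site, so after positions 79, 110.
Circular molecule, 2 cuts → 2 fragments:
  80–110 → 31 bp
  111–137 then 1–79 → 27 + 79 = 106 bp
Sorted largest to smallest: 106, 31 bp.

106, 31 bp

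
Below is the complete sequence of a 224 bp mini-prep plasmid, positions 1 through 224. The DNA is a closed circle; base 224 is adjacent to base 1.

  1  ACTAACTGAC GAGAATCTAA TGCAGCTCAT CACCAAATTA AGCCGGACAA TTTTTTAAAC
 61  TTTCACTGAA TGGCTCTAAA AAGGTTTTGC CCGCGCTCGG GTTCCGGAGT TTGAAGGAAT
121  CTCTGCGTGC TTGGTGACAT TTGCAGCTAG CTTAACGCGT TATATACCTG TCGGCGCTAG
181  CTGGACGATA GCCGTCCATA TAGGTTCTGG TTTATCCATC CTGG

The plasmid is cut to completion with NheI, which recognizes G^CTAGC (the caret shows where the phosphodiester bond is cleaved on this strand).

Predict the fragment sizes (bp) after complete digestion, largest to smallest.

194, 30 bp

NheI sites (GCTAGC) start at positions 146, 176.
NheI cuts after the first base of each site, so after positions 146, 176.
Circular molecule, 2 cuts → 2 fragments:
  147–176 → 30 bp
  177–224 then 1–146 → 48 + 146 = 194 bp
Sorted largest to smallest: 194, 30 bp.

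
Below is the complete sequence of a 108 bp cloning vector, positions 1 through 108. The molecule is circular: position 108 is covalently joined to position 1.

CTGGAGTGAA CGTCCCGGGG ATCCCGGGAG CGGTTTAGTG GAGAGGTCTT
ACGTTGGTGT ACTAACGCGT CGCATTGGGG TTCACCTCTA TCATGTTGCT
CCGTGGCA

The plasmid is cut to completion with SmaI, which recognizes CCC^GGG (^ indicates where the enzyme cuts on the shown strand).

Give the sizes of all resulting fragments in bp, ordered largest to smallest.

SmaI sites (CCCGGG) start at positions 14, 23.
SmaI cuts after base 3 of each site, so after positions 16, 25.
Circular molecule, 2 cuts → 2 fragments:
  17–25 → 9 bp
  26–108 then 1–16 → 83 + 16 = 99 bp
Sorted largest to smallest: 99, 9 bp.

99, 9 bp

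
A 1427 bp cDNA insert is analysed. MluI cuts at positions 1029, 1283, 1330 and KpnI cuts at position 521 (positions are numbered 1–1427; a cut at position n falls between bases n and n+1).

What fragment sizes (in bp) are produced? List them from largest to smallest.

521, 508, 254, 97, 47 bp

Combined cut positions (sorted): 521, 1029, 1283, 1330.
Linear molecule, 4 cuts → 5 fragments:
  521 − 0 = 521 bp
  1029 − 521 = 508 bp
  1283 − 1029 = 254 bp
  1330 − 1283 = 47 bp
  1427 − 1330 = 97 bp
Sorted largest to smallest: 521, 508, 254, 97, 47 bp.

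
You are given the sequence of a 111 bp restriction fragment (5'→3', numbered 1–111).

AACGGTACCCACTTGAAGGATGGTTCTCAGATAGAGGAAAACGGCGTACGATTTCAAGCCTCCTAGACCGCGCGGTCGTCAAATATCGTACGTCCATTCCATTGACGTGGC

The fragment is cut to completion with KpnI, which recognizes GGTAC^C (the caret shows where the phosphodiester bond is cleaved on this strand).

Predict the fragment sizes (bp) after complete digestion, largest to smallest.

103, 8 bp

The KpnI site (GGTACC) starts at position 4.
KpnI cuts after base 5 of each site (before the last base), so after position 8.
Linear molecule, 1 cut → 2 fragments:
  1–8 → 8 bp
  9–111 → 103 bp
Sorted largest to smallest: 103, 8 bp.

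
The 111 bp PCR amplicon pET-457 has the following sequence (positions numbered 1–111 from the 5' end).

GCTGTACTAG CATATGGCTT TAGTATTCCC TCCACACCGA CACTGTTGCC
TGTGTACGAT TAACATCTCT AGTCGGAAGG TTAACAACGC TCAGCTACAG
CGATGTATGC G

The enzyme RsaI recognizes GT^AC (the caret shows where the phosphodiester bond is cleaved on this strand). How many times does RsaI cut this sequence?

2

GTAC occurs starting at positions 4, 54.
RsaI cuts at 2 sites.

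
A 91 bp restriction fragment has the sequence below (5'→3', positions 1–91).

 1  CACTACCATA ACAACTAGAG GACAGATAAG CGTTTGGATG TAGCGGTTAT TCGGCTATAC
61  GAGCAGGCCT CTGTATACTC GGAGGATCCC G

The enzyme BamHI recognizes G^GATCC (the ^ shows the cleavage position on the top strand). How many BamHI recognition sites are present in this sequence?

1

GGATCC occurs starting at position 84.
BamHI cuts at 1 site.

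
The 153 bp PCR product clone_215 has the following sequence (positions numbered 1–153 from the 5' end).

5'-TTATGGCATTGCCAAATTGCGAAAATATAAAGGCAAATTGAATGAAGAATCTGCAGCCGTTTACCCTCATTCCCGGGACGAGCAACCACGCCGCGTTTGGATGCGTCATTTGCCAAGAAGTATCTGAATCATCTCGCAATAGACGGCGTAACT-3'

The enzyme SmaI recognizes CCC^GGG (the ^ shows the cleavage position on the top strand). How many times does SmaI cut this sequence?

1

CCCGGG occurs starting at position 72.
SmaI cuts at 1 site.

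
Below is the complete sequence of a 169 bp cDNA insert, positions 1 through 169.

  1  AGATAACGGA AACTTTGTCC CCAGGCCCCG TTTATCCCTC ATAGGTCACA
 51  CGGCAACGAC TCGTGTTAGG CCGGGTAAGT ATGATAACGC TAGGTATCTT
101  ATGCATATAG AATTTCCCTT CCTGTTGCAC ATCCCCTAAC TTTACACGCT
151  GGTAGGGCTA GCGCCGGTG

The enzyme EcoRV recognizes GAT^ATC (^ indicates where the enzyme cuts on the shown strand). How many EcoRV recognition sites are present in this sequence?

0

No occurrence of GATATC is present in the sequence.
EcoRV does not cut: 0 sites.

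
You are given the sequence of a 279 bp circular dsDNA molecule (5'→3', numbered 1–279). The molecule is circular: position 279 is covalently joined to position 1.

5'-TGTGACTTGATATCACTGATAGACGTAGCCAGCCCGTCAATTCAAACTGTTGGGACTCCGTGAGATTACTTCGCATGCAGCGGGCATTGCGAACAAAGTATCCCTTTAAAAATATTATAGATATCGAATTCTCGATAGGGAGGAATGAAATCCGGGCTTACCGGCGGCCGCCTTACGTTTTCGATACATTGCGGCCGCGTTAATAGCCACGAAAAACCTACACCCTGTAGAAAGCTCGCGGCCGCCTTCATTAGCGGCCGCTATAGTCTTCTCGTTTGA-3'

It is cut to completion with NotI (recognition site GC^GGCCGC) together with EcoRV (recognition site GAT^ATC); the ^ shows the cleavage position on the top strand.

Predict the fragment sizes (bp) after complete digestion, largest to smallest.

NotI sites (GCGGCCGC) start at positions 164, 191, 238, 254.
NotI cuts after base 2 of each site, so after positions 165, 192, 239, 255.
EcoRV sites (GATATC) start at positions 9, 120.
EcoRV cuts after base 3 of each site, so after positions 11, 122.
Combined cut positions: 11, 122, 165, 192, 239, 255.
Circular molecule, 6 cuts → 6 fragments:
  12–122 → 111 bp
  123–165 → 43 bp
  166–192 → 27 bp
  193–239 → 47 bp
  240–255 → 16 bp
  256–279 then 1–11 → 24 + 11 = 35 bp
Sorted largest to smallest: 111, 47, 43, 35, 27, 16 bp.

111, 47, 43, 35, 27, 16 bp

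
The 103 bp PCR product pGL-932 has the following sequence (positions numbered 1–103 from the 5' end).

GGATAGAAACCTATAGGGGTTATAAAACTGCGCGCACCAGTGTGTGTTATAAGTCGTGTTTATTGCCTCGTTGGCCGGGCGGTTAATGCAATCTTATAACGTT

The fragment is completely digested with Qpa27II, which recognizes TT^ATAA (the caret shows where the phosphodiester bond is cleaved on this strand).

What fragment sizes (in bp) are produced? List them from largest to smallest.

Qpa27II sites (TTATAA) start at positions 20, 47, 94.
Qpa27II cuts after base 2 of each site, so after positions 21, 48, 95.
Linear molecule, 3 cuts → 4 fragments:
  1–21 → 21 bp
  22–48 → 27 bp
  49–95 → 47 bp
  96–103 → 8 bp
Sorted largest to smallest: 47, 27, 21, 8 bp.

47, 27, 21, 8 bp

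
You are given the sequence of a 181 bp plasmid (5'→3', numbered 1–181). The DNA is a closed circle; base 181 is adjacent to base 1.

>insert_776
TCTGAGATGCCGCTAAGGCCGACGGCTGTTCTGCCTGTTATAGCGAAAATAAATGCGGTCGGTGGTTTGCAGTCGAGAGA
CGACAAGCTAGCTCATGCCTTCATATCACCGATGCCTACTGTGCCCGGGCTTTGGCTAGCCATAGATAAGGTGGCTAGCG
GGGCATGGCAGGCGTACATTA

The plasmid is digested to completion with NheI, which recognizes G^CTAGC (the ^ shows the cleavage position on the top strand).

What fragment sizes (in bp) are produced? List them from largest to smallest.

NheI sites (GCTAGC) start at positions 87, 135, 154.
NheI cuts after the first base of each site, so after positions 87, 135, 154.
Circular molecule, 3 cuts → 3 fragments:
  88–135 → 48 bp
  136–154 → 19 bp
  155–181 then 1–87 → 27 + 87 = 114 bp
Sorted largest to smallest: 114, 48, 19 bp.

114, 48, 19 bp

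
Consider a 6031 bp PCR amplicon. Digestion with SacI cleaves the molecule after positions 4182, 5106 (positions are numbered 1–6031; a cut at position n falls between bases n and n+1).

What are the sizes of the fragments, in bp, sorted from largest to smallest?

4182, 925, 924 bp

Linear molecule, 2 cuts → 3 fragments:
  4182 − 0 = 4182 bp
  5106 − 4182 = 924 bp
  6031 − 5106 = 925 bp
Sorted largest to smallest: 4182, 925, 924 bp.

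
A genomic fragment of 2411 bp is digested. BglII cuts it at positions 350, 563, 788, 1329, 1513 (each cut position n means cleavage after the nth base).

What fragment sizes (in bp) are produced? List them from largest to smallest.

898, 541, 350, 225, 213, 184 bp

Linear molecule, 5 cuts → 6 fragments:
  350 − 0 = 350 bp
  563 − 350 = 213 bp
  788 − 563 = 225 bp
  1329 − 788 = 541 bp
  1513 − 1329 = 184 bp
  2411 − 1513 = 898 bp
Sorted largest to smallest: 898, 541, 350, 225, 213, 184 bp.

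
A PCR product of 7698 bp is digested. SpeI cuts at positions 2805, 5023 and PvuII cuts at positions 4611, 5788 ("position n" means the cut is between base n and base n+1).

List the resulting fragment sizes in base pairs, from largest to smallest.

2805, 1910, 1806, 765, 412 bp

Combined cut positions (sorted): 2805, 4611, 5023, 5788.
Linear molecule, 4 cuts → 5 fragments:
  2805 − 0 = 2805 bp
  4611 − 2805 = 1806 bp
  5023 − 4611 = 412 bp
  5788 − 5023 = 765 bp
  7698 − 5788 = 1910 bp
Sorted largest to smallest: 2805, 1910, 1806, 765, 412 bp.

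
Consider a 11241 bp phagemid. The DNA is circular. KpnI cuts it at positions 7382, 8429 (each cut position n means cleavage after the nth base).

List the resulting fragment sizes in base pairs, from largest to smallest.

Circular molecule, 2 cuts → 2 fragments:
  8429 − 7382 = 1047 bp
  wrap: 11241 − 8429 + 7382 = 10194 bp
Sorted largest to smallest: 10194, 1047 bp.

10194, 1047 bp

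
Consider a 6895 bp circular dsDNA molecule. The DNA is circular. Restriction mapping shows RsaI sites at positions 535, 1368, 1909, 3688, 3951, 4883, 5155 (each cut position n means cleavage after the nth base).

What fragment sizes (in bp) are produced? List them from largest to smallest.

Circular molecule, 7 cuts → 7 fragments:
  1368 − 535 = 833 bp
  1909 − 1368 = 541 bp
  3688 − 1909 = 1779 bp
  3951 − 3688 = 263 bp
  4883 − 3951 = 932 bp
  5155 − 4883 = 272 bp
  wrap: 6895 − 5155 + 535 = 2275 bp
Sorted largest to smallest: 2275, 1779, 932, 833, 541, 272, 263 bp.

2275, 1779, 932, 833, 541, 272, 263 bp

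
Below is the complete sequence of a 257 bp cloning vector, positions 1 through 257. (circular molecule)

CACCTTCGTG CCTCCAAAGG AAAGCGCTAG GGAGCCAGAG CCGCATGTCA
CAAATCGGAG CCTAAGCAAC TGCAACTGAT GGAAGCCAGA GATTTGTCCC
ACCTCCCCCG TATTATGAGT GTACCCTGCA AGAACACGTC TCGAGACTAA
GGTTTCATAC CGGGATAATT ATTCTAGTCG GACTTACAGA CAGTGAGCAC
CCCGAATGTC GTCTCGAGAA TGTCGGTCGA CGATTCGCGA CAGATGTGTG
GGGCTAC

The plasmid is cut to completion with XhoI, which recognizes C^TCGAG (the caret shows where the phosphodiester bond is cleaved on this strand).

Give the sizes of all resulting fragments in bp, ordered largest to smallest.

XhoI sites (CTCGAG) start at positions 140, 213.
XhoI cuts after the first base of each site, so after positions 140, 213.
Circular molecule, 2 cuts → 2 fragments:
  141–213 → 73 bp
  214–257 then 1–140 → 44 + 140 = 184 bp
Sorted largest to smallest: 184, 73 bp.

184, 73 bp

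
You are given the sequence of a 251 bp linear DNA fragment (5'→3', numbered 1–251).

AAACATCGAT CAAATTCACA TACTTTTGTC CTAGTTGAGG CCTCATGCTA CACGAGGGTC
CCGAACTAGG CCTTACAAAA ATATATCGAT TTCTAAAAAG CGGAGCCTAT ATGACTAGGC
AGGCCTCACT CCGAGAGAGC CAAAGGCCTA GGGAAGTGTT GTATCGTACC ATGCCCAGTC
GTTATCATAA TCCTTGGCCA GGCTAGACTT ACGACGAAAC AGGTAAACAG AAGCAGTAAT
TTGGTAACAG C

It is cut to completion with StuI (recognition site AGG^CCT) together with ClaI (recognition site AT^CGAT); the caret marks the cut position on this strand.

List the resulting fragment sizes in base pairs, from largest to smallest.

105, 37, 34, 30, 23, 16, 6 bp

StuI sites (AGGCCT) start at positions 38, 68, 121, 144.
StuI cuts after base 3 of each site, so after positions 40, 70, 123, 146.
ClaI sites (ATCGAT) start at positions 5, 85.
ClaI cuts after base 2 of each site, so after positions 6, 86.
Combined cut positions: 6, 40, 70, 86, 123, 146.
Linear molecule, 6 cuts → 7 fragments:
  1–6 → 6 bp
  7–40 → 34 bp
  41–70 → 30 bp
  71–86 → 16 bp
  87–123 → 37 bp
  124–146 → 23 bp
  147–251 → 105 bp
Sorted largest to smallest: 105, 37, 34, 30, 23, 16, 6 bp.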